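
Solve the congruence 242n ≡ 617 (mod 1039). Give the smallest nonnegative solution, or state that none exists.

gcd(1039, 242) = 1  (1039 = 4*242 + 71, 242 = 3*71 + 29, 71 = 2*29 + 13, 29 = 2*13 + 3, 13 = 4*3 + 1, 3 = 3*1).
1 divides 617, so solutions exist.
Back-substituting, 242*(-322) + 1039*(75) = 1.
So 242*(-322) ≡ 1 (mod 1039); multiply by 617: n ≡ -198674 (mod 1039).
Smallest nonnegative: n = -198674 mod 1039 = 814.

814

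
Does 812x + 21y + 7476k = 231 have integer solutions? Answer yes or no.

yes

gcd(812, 21) = 7  (812 = 38*21 + 14, 21 = 1*14 + 7, 14 = 2*7).
gcd(7, 7476) = 7.
7 divides 231, so integer solutions exist.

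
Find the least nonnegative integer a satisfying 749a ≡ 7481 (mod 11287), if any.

gcd(11287, 749) = 1  (11287 = 15×749 + 52, 749 = 14×52 + 21, 52 = 2×21 + 10, 21 = 2×10 + 1, 10 = 10×1).
1 divides 7481, so solutions exist.
Back-substituting, 749×(1085) + 11287×(-72) = 1.
So 749×(1085) ≡ 1 (mod 11287); multiply by 7481: a ≡ 8116885 (mod 11287).
Smallest nonnegative: a = 8116885 mod 11287 = 1532.

1532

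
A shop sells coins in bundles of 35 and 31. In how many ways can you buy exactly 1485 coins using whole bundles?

2

Need nonnegative integers with 35j + 31k = 1485.
gcd(35, 31) = 1, and 35·(8) + 31·(-9) = 1.
So (j₀, k₀) = (11880, -13365); general j = 11880 + 31t, k = -13365 - 35t.
j ≥ 0 ⇒ t ≥ -383; k ≥ 0 ⇒ t ≤ -382. That's 2 values of t.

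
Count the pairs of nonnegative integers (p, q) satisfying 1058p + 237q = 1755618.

gcd(1058, 237) = 1  (1058 = 4·237 + 110, 237 = 2·110 + 17, 110 = 6·17 + 8, 17 = 2·8 + 1, 8 = 8·1).
Back-substituting, 1058·(-28) + 237·(125) = 1.
Scale by 1755618: one solution is (-49157304, 219452250). Reduce p mod 237: (51, 7180).
General: p = 51 + 237t, q = 7180 - 1058t.
p ≥ 0 ⇒ t ≥ 0; q ≥ 0 ⇒ t ≤ 6. So t ∈ [0, 6]: 7 solutions.

7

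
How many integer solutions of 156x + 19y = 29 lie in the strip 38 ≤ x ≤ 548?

gcd(156, 19) = 1  (156 = 8×19 + 4, 19 = 4×4 + 3, 4 = 1×3 + 1, 3 = 3×1).
Back-substituting, 156×(5) + 19×(-41) = 1.
Scale by 29: particular solution (145, -1189); reduce x mod 19: (12, -97).
General solution: x = 12 + 19t, y = -97 - 156t for integer t.
38 ≤ 12 + 19t ≤ 548 gives t ∈ [2, 28], which is 27 values.

27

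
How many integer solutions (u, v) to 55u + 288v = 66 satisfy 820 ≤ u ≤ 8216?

25

gcd(288, 55) = 1.
By Bézout, 55*(-89) + 288*(17) = 1.
Particular solution: (174, -33).
General solution: u = 174 + 288t, v = -33 - 55t for integer t.
820 ≤ 174 + 288t ≤ 8216 gives t ∈ [3, 27], which is 25 values.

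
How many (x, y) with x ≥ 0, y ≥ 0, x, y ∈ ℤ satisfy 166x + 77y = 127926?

gcd(166, 77) = 1.
By Bézout, 166·(-32) + 77·(69) = 1.
One solution: (73, 1504).
General: x = 73 + 77t, y = 1504 - 166t.
x ≥ 0 ⇒ t ≥ 0; y ≥ 0 ⇒ t ≤ 9. So t ∈ [0, 9]: 10 solutions.

10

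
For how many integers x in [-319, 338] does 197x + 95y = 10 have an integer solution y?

gcd(197, 95) = 1  (197 = 2*95 + 7, 95 = 13*7 + 4, 7 = 1*4 + 3, 4 = 1*3 + 1, 3 = 3*1).
Back-substituting, 197*(-27) + 95*(56) = 1.
Scale by 10: particular solution (-270, 560); reduce x mod 95: (15, -31).
General solution: x = 15 + 95t, y = -31 - 197t for integer t.
-319 ≤ 15 + 95t ≤ 338 gives t ∈ [-3, 3], which is 7 values.

7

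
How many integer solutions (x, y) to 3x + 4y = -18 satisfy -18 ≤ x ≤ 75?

24

gcd(4, 3) = 1  (4 = 1·3 + 1, 3 = 3·1).
Back-substituting, 3·(-1) + 4·(1) = 1.
Scale by -18: particular solution (18, -18); reduce x mod 4: (2, -6).
General solution: x = 2 + 4t, y = -6 - 3t for integer t.
-18 ≤ 2 + 4t ≤ 75 gives t ∈ [-5, 18], which is 24 values.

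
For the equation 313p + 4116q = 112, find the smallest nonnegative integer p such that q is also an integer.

3472

gcd(4116, 313):
  4116 = 13*313 + 47
  313 = 6*47 + 31
  47 = 1*31 + 16
  31 = 1*16 + 15
  16 = 1*15 + 1
  15 = 15*1
so gcd(4116, 313) = 1.
1 divides 112, so solutions exist.
Back-substitute for Bézout coefficients:
  1 = 16 - 1*15
  ... = 313*(-263) + 4116*(20)
Scale by 112/1 = 112: (p₀, q₀) = (-29456, 2240).
General solution: p = -29456 + 4116t, q = 2240 - 313t for integer t.
p ≥ 0: smallest is -29456 mod 4116 = 3472 (at t = 8), with q = -264.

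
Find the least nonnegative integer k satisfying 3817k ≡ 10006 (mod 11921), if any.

6480

gcd(11921, 3817):
  11921 = 3*3817 + 470
  3817 = 8*470 + 57
  470 = 8*57 + 14
  57 = 4*14 + 1
  14 = 14*1
so gcd(11921, 3817) = 1.
1 divides 10006, so solutions exist.
Back-substitute for Bézout coefficients:
  1 = 57 - 4*14
  ... = 3817*(837) + 11921*(-268)
So 3817*(837) ≡ 1 (mod 11921); multiply by 10006: k ≡ 8375022 (mod 11921).
Smallest nonnegative: k = 8375022 mod 11921 = 6480.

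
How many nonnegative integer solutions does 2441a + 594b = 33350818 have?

23

gcd(2441, 594) = 1  (2441 = 4·594 + 65, 594 = 9·65 + 9, 65 = 7·9 + 2, 9 = 4·2 + 1, 2 = 2·1).
Back-substituting, 2441·(-265) + 594·(1089) = 1.
Scale by 33350818: one solution is (-8837966770, 36319040802). Reduce a mod 594: (38, 55990).
General: a = 38 + 594t, b = 55990 - 2441t.
a ≥ 0 ⇒ t ≥ 0; b ≥ 0 ⇒ t ≤ 22. So t ∈ [0, 22]: 23 solutions.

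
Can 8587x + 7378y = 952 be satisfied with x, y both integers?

no

gcd(8587, 7378) = 31  (8587 = 1×7378 + 1209, 7378 = 6×1209 + 124, 1209 = 9×124 + 93, 124 = 1×93 + 31, 93 = 3×31).
31 does not divide 952 (remainder 22), so no integer solutions.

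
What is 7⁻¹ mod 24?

7

gcd(24, 7) = 1.
By Bézout, 7*(7) + 24*(-2) = 1.
So 7*7 ≡ 1 (mod 24), and 7 mod 24 = 7.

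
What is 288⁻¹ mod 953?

gcd(953, 288) = 1.
By Bézout, 288*(182) + 953*(-55) = 1.
So 288*182 ≡ 1 (mod 953), and 182 mod 953 = 182.

182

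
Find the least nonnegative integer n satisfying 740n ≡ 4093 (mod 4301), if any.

3766

gcd(4301, 740) = 1.
1 divides 4093, so solutions exist.
By Bézout, 740*(-1052) + 4301*(181) = 1.
So 740*(-1052) ≡ 1 (mod 4301); multiply by 4093: n ≡ -4305836 (mod 4301).
Smallest nonnegative: n = -4305836 mod 4301 = 3766.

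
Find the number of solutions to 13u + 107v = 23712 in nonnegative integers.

18

gcd(107, 13) = 1.
By Bézout, 13·(33) + 107·(-4) = 1.
One solution: (5, 221).
General: u = 5 + 107t, v = 221 - 13t.
u ≥ 0 ⇒ t ≥ 0; v ≥ 0 ⇒ t ≤ 17. So t ∈ [0, 17]: 18 solutions.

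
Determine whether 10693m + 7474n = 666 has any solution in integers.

yes

gcd(10693, 7474):
  10693 = 1·7474 + 3219
  7474 = 2·3219 + 1036
  3219 = 3·1036 + 111
  1036 = 9·111 + 37
  111 = 3·37
so gcd(10693, 7474) = 37.
37 divides 666, so integer solutions exist.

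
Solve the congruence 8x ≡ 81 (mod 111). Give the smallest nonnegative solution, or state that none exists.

gcd(111, 8):
  111 = 13·8 + 7
  8 = 1·7 + 1
  7 = 7·1
so gcd(111, 8) = 1.
1 divides 81, so solutions exist.
Back-substitute for Bézout coefficients:
  1 = 8 - 1·7
  ... = 8·(14) + 111·(-1)
So 8·(14) ≡ 1 (mod 111); multiply by 81: x ≡ 1134 (mod 111).
Smallest nonnegative: x = 1134 mod 111 = 24.

24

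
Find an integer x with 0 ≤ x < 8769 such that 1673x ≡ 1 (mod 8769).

5231

gcd(8769, 1673) = 1.
By Bézout, 1673·(-3538) + 8769·(675) = 1.
So 1673·-3538 ≡ 1 (mod 8769), and -3538 mod 8769 = 5231.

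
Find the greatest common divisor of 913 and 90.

gcd(913, 90):
  913 = 10·90 + 13
  90 = 6·13 + 12
  13 = 1·12 + 1
  12 = 12·1
so gcd(913, 90) = 1.

1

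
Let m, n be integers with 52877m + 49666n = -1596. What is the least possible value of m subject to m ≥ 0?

gcd(52877, 49666):
  52877 = 1·49666 + 3211
  49666 = 15·3211 + 1501
  3211 = 2·1501 + 209
  1501 = 7·209 + 38
  209 = 5·38 + 19
  38 = 2·19
so gcd(52877, 49666) = 19.
19 divides -1596, so solutions exist.
Back-substitute for Bézout coefficients:
  19 = 209 - 5·38
  ... = 52877·(1191) + 49666·(-1268)
Scale by -1596/19 = -84: (m₀, n₀) = (-100044, 106512).
General solution: m = -100044 + 2614t, n = 106512 - 2783t for integer t.
m ≥ 0: smallest is -100044 mod 2614 = 1902 (at t = 39), with n = -2025.

1902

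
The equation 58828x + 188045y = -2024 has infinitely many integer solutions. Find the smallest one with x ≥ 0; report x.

13387

gcd(188045, 58828) = 11.
11 divides -2024, so solutions exist.
By Bézout, 58828*(-1838) + 188045*(575) = 11.
Scale by -2024/11 = -184: (x₀, y₀) = (338192, -105800).
General solution: x = 338192 + 17095t, y = -105800 - 5348t for integer t.
x ≥ 0: smallest is 338192 mod 17095 = 13387 (at t = -19), with y = -4188.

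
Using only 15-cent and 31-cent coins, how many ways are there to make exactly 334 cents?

Need nonnegative integers with 15j + 31k = 334.
gcd(15, 31) = 1, and 15·(-2) + 31·(1) = 1.
So (j₀, k₀) = (-668, 334); general j = -668 + 31t, k = 334 - 15t.
j ≥ 0 ⇒ t ≥ 22; k ≥ 0 ⇒ t ≤ 22. That's 1 value of t.

1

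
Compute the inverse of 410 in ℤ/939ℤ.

71

gcd(939, 410) = 1  (939 = 2*410 + 119, 410 = 3*119 + 53, 119 = 2*53 + 13, 53 = 4*13 + 1, 13 = 13*1).
Back-substituting, 410*(71) + 939*(-31) = 1.
So 410*71 ≡ 1 (mod 939), and 71 mod 939 = 71.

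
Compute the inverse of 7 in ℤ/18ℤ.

gcd(18, 7):
  18 = 2·7 + 4
  7 = 1·4 + 3
  4 = 1·3 + 1
  3 = 3·1
so gcd(18, 7) = 1.
Back-substitute for Bézout coefficients:
  1 = 4 - 1·3
  ... = 7·(-5) + 18·(2)
So 7·-5 ≡ 1 (mod 18), and -5 mod 18 = 13.

13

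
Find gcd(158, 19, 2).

gcd(158, 19) = 1  (158 = 8*19 + 6, 19 = 3*6 + 1, 6 = 6*1).
gcd(1, 2) = 1.

1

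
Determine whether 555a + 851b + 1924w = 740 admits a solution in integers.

gcd(851, 555) = 37  (851 = 1×555 + 296, 555 = 1×296 + 259, 296 = 1×259 + 37, 259 = 7×37).
gcd(37, 1924) = 37.
37 divides 740, so integer solutions exist.

yes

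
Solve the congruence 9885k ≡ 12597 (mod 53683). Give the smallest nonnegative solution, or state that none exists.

gcd(53683, 9885) = 1.
1 divides 12597, so solutions exist.
By Bézout, 9885*(-5333) + 53683*(982) = 1.
So 9885*(-5333) ≡ 1 (mod 53683); multiply by 12597: k ≡ -67179801 (mod 53683).
Smallest nonnegative: k = -67179801 mod 53683 = 31315.

31315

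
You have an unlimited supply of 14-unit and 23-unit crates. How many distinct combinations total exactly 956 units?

Need nonnegative integers with 14j + 23k = 956.
gcd(14, 23) = 1, and 14·(5) + 23·(-3) = 1.
So (j₀, k₀) = (4780, -2868); general j = 4780 + 23t, k = -2868 - 14t.
j ≥ 0 ⇒ t ≥ -207; k ≥ 0 ⇒ t ≤ -205. That's 3 values of t.

3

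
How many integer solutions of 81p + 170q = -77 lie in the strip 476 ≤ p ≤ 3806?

19

gcd(170, 81) = 1  (170 = 2*81 + 8, 81 = 10*8 + 1, 8 = 8*1).
Back-substituting, 81*(21) + 170*(-10) = 1.
Scale by -77: particular solution (-1617, 770); reduce p mod 170: (83, -40).
General solution: p = 83 + 170t, q = -40 - 81t for integer t.
476 ≤ 83 + 170t ≤ 3806 gives t ∈ [3, 21], which is 19 values.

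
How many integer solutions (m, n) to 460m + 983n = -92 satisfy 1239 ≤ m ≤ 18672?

18

gcd(983, 460) = 1  (983 = 2·460 + 63, 460 = 7·63 + 19, 63 = 3·19 + 6, 19 = 3·6 + 1, 6 = 6·1).
Back-substituting, 460·(156) + 983·(-73) = 1.
Scale by -92: particular solution (-14352, 6716); reduce m mod 983: (393, -184).
General solution: m = 393 + 983t, n = -184 - 460t for integer t.
1239 ≤ 393 + 983t ≤ 18672 gives t ∈ [1, 18], which is 18 values.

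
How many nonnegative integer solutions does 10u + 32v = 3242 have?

gcd(32, 10) = 2  (32 = 3·10 + 2, 10 = 5·2).
Back-substituting, 10·(-3) + 32·(1) = 2.
Scale by 1621: one solution is (-4863, 1621). Reduce u mod 16: (1, 101).
General: u = 1 + 16t, v = 101 - 5t.
u ≥ 0 ⇒ t ≥ 0; v ≥ 0 ⇒ t ≤ 20. So t ∈ [0, 20]: 21 solutions.

21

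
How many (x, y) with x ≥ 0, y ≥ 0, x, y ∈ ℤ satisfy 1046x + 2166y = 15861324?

gcd(2166, 1046):
  2166 = 2·1046 + 74
  1046 = 14·74 + 10
  74 = 7·10 + 4
  10 = 2·4 + 2
  4 = 2·2
so gcd(2166, 1046) = 2.
Back-substitute for Bézout coefficients:
  2 = 10 - 2·4
  ... = 1046·(439) + 2166·(-212)
Scale by 7930662: one solution is (3481560618, -1681300344). Reduce x mod 1083: (447, 7107).
General: x = 447 + 1083t, y = 7107 - 523t.
x ≥ 0 ⇒ t ≥ 0; y ≥ 0 ⇒ t ≤ 13. So t ∈ [0, 13]: 14 solutions.

14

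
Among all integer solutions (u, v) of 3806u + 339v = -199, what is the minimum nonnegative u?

310

gcd(3806, 339) = 1  (3806 = 11*339 + 77, 339 = 4*77 + 31, 77 = 2*31 + 15, 31 = 2*15 + 1, 15 = 15*1).
1 divides -199, so solutions exist.
Back-substituting, 3806*(-22) + 339*(247) = 1.
Scale by -199/1 = -199: (u₀, v₀) = (4378, -49153).
General solution: u = 4378 + 339t, v = -49153 - 3806t for integer t.
u ≥ 0: smallest is 4378 mod 339 = 310 (at t = -12), with v = -3481.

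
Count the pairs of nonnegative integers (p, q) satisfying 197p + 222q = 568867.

13

gcd(222, 197):
  222 = 1*197 + 25
  197 = 7*25 + 22
  25 = 1*22 + 3
  22 = 7*3 + 1
  3 = 3*1
so gcd(222, 197) = 1.
Back-substitute for Bézout coefficients:
  1 = 22 - 7*3
  ... = 197*(71) + 222*(-63)
Scale by 568867: one solution is (40389557, -35838621). Reduce p mod 222: (209, 2377).
General: p = 209 + 222t, q = 2377 - 197t.
p ≥ 0 ⇒ t ≥ 0; q ≥ 0 ⇒ t ≤ 12. So t ∈ [0, 12]: 13 solutions.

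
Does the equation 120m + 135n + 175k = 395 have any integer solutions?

gcd(135, 120) = 15.
gcd(15, 175) = 5.
5 divides 395, so integer solutions exist.

yes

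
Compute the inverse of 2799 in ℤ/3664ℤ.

3215

gcd(3664, 2799) = 1  (3664 = 1*2799 + 865, 2799 = 3*865 + 204, 865 = 4*204 + 49, 204 = 4*49 + 8, 49 = 6*8 + 1, 8 = 8*1).
Back-substituting, 2799*(-449) + 3664*(343) = 1.
So 2799*-449 ≡ 1 (mod 3664), and -449 mod 3664 = 3215.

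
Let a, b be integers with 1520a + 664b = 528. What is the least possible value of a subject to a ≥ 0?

65

gcd(1520, 664):
  1520 = 2×664 + 192
  664 = 3×192 + 88
  192 = 2×88 + 16
  88 = 5×16 + 8
  16 = 2×8
so gcd(1520, 664) = 8.
8 divides 528, so solutions exist.
Back-substitute for Bézout coefficients:
  8 = 88 - 5×16
  ... = 1520×(-38) + 664×(87)
Scale by 528/8 = 66: (a₀, b₀) = (-2508, 5742).
General solution: a = -2508 + 83t, b = 5742 - 190t for integer t.
a ≥ 0: smallest is -2508 mod 83 = 65 (at t = 31), with b = -148.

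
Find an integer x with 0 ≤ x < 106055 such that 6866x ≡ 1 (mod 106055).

gcd(106055, 6866) = 1.
By Bézout, 6866×(-10519) + 106055×(681) = 1.
So 6866×-10519 ≡ 1 (mod 106055), and -10519 mod 106055 = 95536.

95536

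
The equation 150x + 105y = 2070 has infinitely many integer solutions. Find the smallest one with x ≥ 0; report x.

gcd(150, 105):
  150 = 1·105 + 45
  105 = 2·45 + 15
  45 = 3·15
so gcd(150, 105) = 15.
15 divides 2070, so solutions exist.
Back-substitute for Bézout coefficients:
  15 = 105 - 2·45
  ... = 150·(-2) + 105·(3)
Scale by 2070/15 = 138: (x₀, y₀) = (-276, 414).
General solution: x = -276 + 7t, y = 414 - 10t for integer t.
x ≥ 0: smallest is -276 mod 7 = 4 (at t = 40), with y = 14.

4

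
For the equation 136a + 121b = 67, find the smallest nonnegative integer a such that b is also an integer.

69

gcd(136, 121):
  136 = 1*121 + 15
  121 = 8*15 + 1
  15 = 15*1
so gcd(136, 121) = 1.
1 divides 67, so solutions exist.
Back-substitute for Bézout coefficients:
  1 = 121 - 8*15
  ... = 136*(-8) + 121*(9)
Scale by 67/1 = 67: (a₀, b₀) = (-536, 603).
General solution: a = -536 + 121t, b = 603 - 136t for integer t.
a ≥ 0: smallest is -536 mod 121 = 69 (at t = 5), with b = -77.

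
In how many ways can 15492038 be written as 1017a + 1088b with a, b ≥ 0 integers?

gcd(1088, 1017) = 1  (1088 = 1×1017 + 71, 1017 = 14×71 + 23, 71 = 3×23 + 2, 23 = 11×2 + 1, 2 = 2×1).
Back-substituting, 1017×(521) + 1088×(-487) = 1.
Scale by 15492038: one solution is (8071351798, -7544622506). Reduce a mod 1088: (950, 13351).
General: a = 950 + 1088t, b = 13351 - 1017t.
a ≥ 0 ⇒ t ≥ 0; b ≥ 0 ⇒ t ≤ 13. So t ∈ [0, 13]: 14 solutions.

14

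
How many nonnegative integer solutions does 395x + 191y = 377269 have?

5

gcd(395, 191) = 1.
By Bézout, 395*(-44) + 191*(91) = 1.
One solution: (165, 1634).
General: x = 165 + 191t, y = 1634 - 395t.
x ≥ 0 ⇒ t ≥ 0; y ≥ 0 ⇒ t ≤ 4. So t ∈ [0, 4]: 5 solutions.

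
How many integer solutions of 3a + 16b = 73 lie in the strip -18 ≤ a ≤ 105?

gcd(16, 3):
  16 = 5×3 + 1
  3 = 3×1
so gcd(16, 3) = 1.
Back-substitute for Bézout coefficients:
  1 = 16 - 5×3
  ... = 3×(-5) + 16×(1)
Scale by 73: particular solution (-365, 73); reduce a mod 16: (3, 4).
General solution: a = 3 + 16t, b = 4 - 3t for integer t.
-18 ≤ 3 + 16t ≤ 105 gives t ∈ [-1, 6], which is 8 values.

8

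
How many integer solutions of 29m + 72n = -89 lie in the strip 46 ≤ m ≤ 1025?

14

gcd(72, 29):
  72 = 2·29 + 14
  29 = 2·14 + 1
  14 = 14·1
so gcd(72, 29) = 1.
Back-substitute for Bézout coefficients:
  1 = 29 - 2·14
  ... = 29·(5) + 72·(-2)
Scale by -89: particular solution (-445, 178); reduce m mod 72: (59, -25).
General solution: m = 59 + 72t, n = -25 - 29t for integer t.
46 ≤ 59 + 72t ≤ 1025 gives t ∈ [0, 13], which is 14 values.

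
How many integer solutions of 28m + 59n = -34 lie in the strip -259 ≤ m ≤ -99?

3

gcd(59, 28) = 1  (59 = 2*28 + 3, 28 = 9*3 + 1, 3 = 3*1).
Back-substituting, 28*(19) + 59*(-9) = 1.
Scale by -34: particular solution (-646, 306); reduce m mod 59: (3, -2).
General solution: m = 3 + 59t, n = -2 - 28t for integer t.
-259 ≤ 3 + 59t ≤ -99 gives t ∈ [-4, -2], which is 3 values.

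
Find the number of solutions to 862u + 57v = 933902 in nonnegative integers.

19

gcd(862, 57):
  862 = 15×57 + 7
  57 = 8×7 + 1
  7 = 7×1
so gcd(862, 57) = 1.
Back-substitute for Bézout coefficients:
  1 = 57 - 8×7
  ... = 862×(-8) + 57×(121)
Scale by 933902: one solution is (-7471216, 113002142). Reduce u mod 57: (2, 16354).
General: u = 2 + 57t, v = 16354 - 862t.
u ≥ 0 ⇒ t ≥ 0; v ≥ 0 ⇒ t ≤ 18. So t ∈ [0, 18]: 19 solutions.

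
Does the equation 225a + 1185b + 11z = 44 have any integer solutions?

gcd(1185, 225) = 15  (1185 = 5*225 + 60, 225 = 3*60 + 45, 60 = 1*45 + 15, 45 = 3*15).
gcd(15, 11) = 1.
1 divides 44, so integer solutions exist.

yes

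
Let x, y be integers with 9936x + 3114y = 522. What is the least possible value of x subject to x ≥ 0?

90

gcd(9936, 3114):
  9936 = 3×3114 + 594
  3114 = 5×594 + 144
  594 = 4×144 + 18
  144 = 8×18
so gcd(9936, 3114) = 18.
18 divides 522, so solutions exist.
Back-substitute for Bézout coefficients:
  18 = 594 - 4×144
  ... = 9936×(21) + 3114×(-67)
Scale by 522/18 = 29: (x₀, y₀) = (609, -1943).
General solution: x = 609 + 173t, y = -1943 - 552t for integer t.
x ≥ 0: smallest is 609 mod 173 = 90 (at t = -3), with y = -287.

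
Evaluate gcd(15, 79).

1

gcd(79, 15):
  79 = 5×15 + 4
  15 = 3×4 + 3
  4 = 1×3 + 1
  3 = 3×1
so gcd(79, 15) = 1.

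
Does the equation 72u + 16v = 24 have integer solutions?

yes

gcd(72, 16) = 8  (72 = 4·16 + 8, 16 = 2·8).
8 divides 24, so integer solutions exist.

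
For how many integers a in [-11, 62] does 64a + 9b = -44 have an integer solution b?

gcd(64, 9) = 1.
By Bézout, 64*(1) + 9*(-7) = 1.
Particular solution: (1, -12).
General solution: a = 1 + 9t, b = -12 - 64t for integer t.
-11 ≤ 1 + 9t ≤ 62 gives t ∈ [-1, 6], which is 8 values.

8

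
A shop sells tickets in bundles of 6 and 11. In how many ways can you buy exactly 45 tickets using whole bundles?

Need nonnegative integers with 6j + 11k = 45.
gcd(6, 11) = 1, and 6·(2) + 11·(-1) = 1.
So (j₀, k₀) = (90, -45); general j = 90 + 11t, k = -45 - 6t.
j ≥ 0 ⇒ t ≥ -8; k ≥ 0 ⇒ t ≤ -8. That's 1 value of t.

1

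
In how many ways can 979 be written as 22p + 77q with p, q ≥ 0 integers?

gcd(77, 22) = 11  (77 = 3*22 + 11, 22 = 2*11).
Back-substituting, 22*(-3) + 77*(1) = 11.
Scale by 89: one solution is (-267, 89). Reduce p mod 7: (6, 11).
General: p = 6 + 7t, q = 11 - 2t.
p ≥ 0 ⇒ t ≥ 0; q ≥ 0 ⇒ t ≤ 5. So t ∈ [0, 5]: 6 solutions.

6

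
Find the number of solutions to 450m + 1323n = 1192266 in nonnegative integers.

18

gcd(1323, 450) = 9.
By Bézout, 450×(50) + 1323×(-17) = 9.
One solution: (27, 892).
General: m = 27 + 147t, n = 892 - 50t.
m ≥ 0 ⇒ t ≥ 0; n ≥ 0 ⇒ t ≤ 17. So t ∈ [0, 17]: 18 solutions.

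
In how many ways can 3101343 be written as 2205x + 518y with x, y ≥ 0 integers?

gcd(2205, 518):
  2205 = 4·518 + 133
  518 = 3·133 + 119
  133 = 1·119 + 14
  119 = 8·14 + 7
  14 = 2·7
so gcd(2205, 518) = 7.
Back-substitute for Bézout coefficients:
  7 = 119 - 8·14
  ... = 2205·(-35) + 518·(149)
Scale by 443049: one solution is (-15506715, 66014301). Reduce x mod 74: (59, 5736).
General: x = 59 + 74t, y = 5736 - 315t.
x ≥ 0 ⇒ t ≥ 0; y ≥ 0 ⇒ t ≤ 18. So t ∈ [0, 18]: 19 solutions.

19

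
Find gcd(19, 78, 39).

gcd(78, 19) = 1.
gcd(1, 39) = 1.

1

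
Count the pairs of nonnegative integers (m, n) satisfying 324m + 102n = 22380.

gcd(324, 102) = 6  (324 = 3·102 + 18, 102 = 5·18 + 12, 18 = 1·12 + 6, 12 = 2·6).
Back-substituting, 324·(6) + 102·(-19) = 6.
Scale by 3730: one solution is (22380, -70870). Reduce m mod 17: (8, 194).
General: m = 8 + 17t, n = 194 - 54t.
m ≥ 0 ⇒ t ≥ 0; n ≥ 0 ⇒ t ≤ 3. So t ∈ [0, 3]: 4 solutions.

4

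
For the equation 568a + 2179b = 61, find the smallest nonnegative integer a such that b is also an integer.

1385

gcd(2179, 568):
  2179 = 3·568 + 475
  568 = 1·475 + 93
  475 = 5·93 + 10
  93 = 9·10 + 3
  10 = 3·3 + 1
  3 = 3·1
so gcd(2179, 568) = 1.
1 divides 61, so solutions exist.
Back-substitute for Bézout coefficients:
  1 = 10 - 3·3
  ... = 568·(-656) + 2179·(171)
Scale by 61/1 = 61: (a₀, b₀) = (-40016, 10431).
General solution: a = -40016 + 2179t, b = 10431 - 568t for integer t.
a ≥ 0: smallest is -40016 mod 2179 = 1385 (at t = 19), with b = -361.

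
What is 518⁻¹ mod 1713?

1379

gcd(1713, 518) = 1.
By Bézout, 518*(-334) + 1713*(101) = 1.
So 518*-334 ≡ 1 (mod 1713), and -334 mod 1713 = 1379.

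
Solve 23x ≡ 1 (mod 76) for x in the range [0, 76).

43

gcd(76, 23):
  76 = 3×23 + 7
  23 = 3×7 + 2
  7 = 3×2 + 1
  2 = 2×1
so gcd(76, 23) = 1.
Back-substitute for Bézout coefficients:
  1 = 7 - 3×2
  ... = 23×(-33) + 76×(10)
So 23×-33 ≡ 1 (mod 76), and -33 mod 76 = 43.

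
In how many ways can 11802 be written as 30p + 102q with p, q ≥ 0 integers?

gcd(102, 30) = 6  (102 = 3·30 + 12, 30 = 2·12 + 6, 12 = 2·6).
Back-substituting, 30·(7) + 102·(-2) = 6.
Scale by 1967: one solution is (13769, -3934). Reduce p mod 17: (16, 111).
General: p = 16 + 17t, q = 111 - 5t.
p ≥ 0 ⇒ t ≥ 0; q ≥ 0 ⇒ t ≤ 22. So t ∈ [0, 22]: 23 solutions.

23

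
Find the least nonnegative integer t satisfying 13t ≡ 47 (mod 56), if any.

gcd(56, 13) = 1.
1 divides 47, so solutions exist.
By Bézout, 13·(13) + 56·(-3) = 1.
So 13·(13) ≡ 1 (mod 56); multiply by 47: t ≡ 611 (mod 56).
Smallest nonnegative: t = 611 mod 56 = 51.

51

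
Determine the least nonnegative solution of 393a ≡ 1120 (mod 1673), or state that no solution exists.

1463

gcd(1673, 393):
  1673 = 4*393 + 101
  393 = 3*101 + 90
  101 = 1*90 + 11
  90 = 8*11 + 2
  11 = 5*2 + 1
  2 = 2*1
so gcd(1673, 393) = 1.
1 divides 1120, so solutions exist.
Back-substitute for Bézout coefficients:
  1 = 11 - 5*2
  ... = 393*(-762) + 1673*(179)
So 393*(-762) ≡ 1 (mod 1673); multiply by 1120: a ≡ -853440 (mod 1673).
Smallest nonnegative: a = -853440 mod 1673 = 1463.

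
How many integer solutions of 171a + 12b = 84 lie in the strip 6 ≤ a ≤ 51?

11

gcd(171, 12):
  171 = 14*12 + 3
  12 = 4*3
so gcd(171, 12) = 3.
Back-substitute for Bézout coefficients:
  3 = 171 - 14*12
  ... = 171*(1) + 12*(-14)
Scale by 28: particular solution (28, -392); reduce a mod 4: (0, 7).
General solution: a = 0 + 4t, b = 7 - 57t for integer t.
6 ≤ 0 + 4t ≤ 51 gives t ∈ [2, 12], which is 11 values.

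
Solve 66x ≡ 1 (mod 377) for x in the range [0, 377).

40

gcd(377, 66) = 1.
By Bézout, 66×(40) + 377×(-7) = 1.
So 66×40 ≡ 1 (mod 377), and 40 mod 377 = 40.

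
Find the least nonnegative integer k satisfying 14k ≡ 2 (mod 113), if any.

gcd(113, 14) = 1.
1 divides 2, so solutions exist.
By Bézout, 14·(-8) + 113·(1) = 1.
So 14·(-8) ≡ 1 (mod 113); multiply by 2: k ≡ -16 (mod 113).
Smallest nonnegative: k = -16 mod 113 = 97.

97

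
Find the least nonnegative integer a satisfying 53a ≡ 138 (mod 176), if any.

gcd(176, 53) = 1  (176 = 3×53 + 17, 53 = 3×17 + 2, 17 = 8×2 + 1, 2 = 2×1).
1 divides 138, so solutions exist.
Back-substituting, 53×(-83) + 176×(25) = 1.
So 53×(-83) ≡ 1 (mod 176); multiply by 138: a ≡ -11454 (mod 176).
Smallest nonnegative: a = -11454 mod 176 = 162.

162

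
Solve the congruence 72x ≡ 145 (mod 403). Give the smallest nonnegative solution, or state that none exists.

gcd(403, 72) = 1.
1 divides 145, so solutions exist.
By Bézout, 72*(28) + 403*(-5) = 1.
So 72*(28) ≡ 1 (mod 403); multiply by 145: x ≡ 4060 (mod 403).
Smallest nonnegative: x = 4060 mod 403 = 30.

30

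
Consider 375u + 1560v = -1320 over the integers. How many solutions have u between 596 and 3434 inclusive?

gcd(1560, 375) = 15  (1560 = 4*375 + 60, 375 = 6*60 + 15, 60 = 4*15).
Back-substituting, 375*(25) + 1560*(-6) = 15.
Scale by -88: particular solution (-2200, 528); reduce u mod 104: (88, -22).
General solution: u = 88 + 104t, v = -22 - 25t for integer t.
596 ≤ 88 + 104t ≤ 3434 gives t ∈ [5, 32], which is 28 values.

28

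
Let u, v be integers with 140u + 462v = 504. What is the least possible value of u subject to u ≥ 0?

30

gcd(462, 140):
  462 = 3×140 + 42
  140 = 3×42 + 14
  42 = 3×14
so gcd(462, 140) = 14.
14 divides 504, so solutions exist.
Back-substitute for Bézout coefficients:
  14 = 140 - 3×42
  ... = 140×(10) + 462×(-3)
Scale by 504/14 = 36: (u₀, v₀) = (360, -108).
General solution: u = 360 + 33t, v = -108 - 10t for integer t.
u ≥ 0: smallest is 360 mod 33 = 30 (at t = -10), with v = -8.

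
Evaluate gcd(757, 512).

gcd(757, 512):
  757 = 1*512 + 245
  512 = 2*245 + 22
  245 = 11*22 + 3
  22 = 7*3 + 1
  3 = 3*1
so gcd(757, 512) = 1.

1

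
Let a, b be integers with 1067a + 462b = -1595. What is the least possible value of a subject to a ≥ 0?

5

gcd(1067, 462):
  1067 = 2*462 + 143
  462 = 3*143 + 33
  143 = 4*33 + 11
  33 = 3*11
so gcd(1067, 462) = 11.
11 divides -1595, so solutions exist.
Back-substitute for Bézout coefficients:
  11 = 143 - 4*33
  ... = 1067*(13) + 462*(-30)
Scale by -1595/11 = -145: (a₀, b₀) = (-1885, 4350).
General solution: a = -1885 + 42t, b = 4350 - 97t for integer t.
a ≥ 0: smallest is -1885 mod 42 = 5 (at t = 45), with b = -15.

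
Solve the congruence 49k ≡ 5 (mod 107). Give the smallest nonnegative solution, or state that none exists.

gcd(107, 49) = 1.
1 divides 5, so solutions exist.
By Bézout, 49×(-24) + 107×(11) = 1.
So 49×(-24) ≡ 1 (mod 107); multiply by 5: k ≡ -120 (mod 107).
Smallest nonnegative: k = -120 mod 107 = 94.

94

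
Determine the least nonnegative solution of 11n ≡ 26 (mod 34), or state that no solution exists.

gcd(34, 11) = 1.
1 divides 26, so solutions exist.
By Bézout, 11*(-3) + 34*(1) = 1.
So 11*(-3) ≡ 1 (mod 34); multiply by 26: n ≡ -78 (mod 34).
Smallest nonnegative: n = -78 mod 34 = 24.

24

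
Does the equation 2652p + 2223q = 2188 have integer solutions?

gcd(2652, 2223) = 39  (2652 = 1*2223 + 429, 2223 = 5*429 + 78, 429 = 5*78 + 39, 78 = 2*39).
39 does not divide 2188 (remainder 4), so no integer solutions.

no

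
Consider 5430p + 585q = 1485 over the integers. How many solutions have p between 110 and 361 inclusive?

gcd(5430, 585):
  5430 = 9·585 + 165
  585 = 3·165 + 90
  165 = 1·90 + 75
  90 = 1·75 + 15
  75 = 5·15
so gcd(5430, 585) = 15.
Back-substitute for Bézout coefficients:
  15 = 90 - 1·75
  ... = 5430·(-7) + 585·(65)
Scale by 99: particular solution (-693, 6435); reduce p mod 39: (9, -81).
General solution: p = 9 + 39t, q = -81 - 362t for integer t.
110 ≤ 9 + 39t ≤ 361 gives t ∈ [3, 9], which is 7 values.

7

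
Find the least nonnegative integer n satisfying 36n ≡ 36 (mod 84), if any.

1

gcd(84, 36) = 12  (84 = 2×36 + 12, 36 = 3×12).
12 divides 36, so solutions exist.
Back-substituting, 36×(-2) + 84×(1) = 12.
So 36×(-2) ≡ 12 (mod 84); multiply by 3: n ≡ -6 (mod 7).
Smallest nonnegative: n = -6 mod 7 = 1.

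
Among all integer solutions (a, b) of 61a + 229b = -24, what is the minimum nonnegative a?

131

gcd(229, 61):
  229 = 3*61 + 46
  61 = 1*46 + 15
  46 = 3*15 + 1
  15 = 15*1
so gcd(229, 61) = 1.
1 divides -24, so solutions exist.
Back-substitute for Bézout coefficients:
  1 = 46 - 3*15
  ... = 61*(-15) + 229*(4)
Scale by -24/1 = -24: (a₀, b₀) = (360, -96).
General solution: a = 360 + 229t, b = -96 - 61t for integer t.
a ≥ 0: smallest is 360 mod 229 = 131 (at t = -1), with b = -35.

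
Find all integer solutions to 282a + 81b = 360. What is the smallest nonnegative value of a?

3

gcd(282, 81) = 3.
3 divides 360, so solutions exist.
By Bézout, 282*(-2) + 81*(7) = 3.
Scale by 360/3 = 120: (a₀, b₀) = (-240, 840).
General solution: a = -240 + 27t, b = 840 - 94t for integer t.
a ≥ 0: smallest is -240 mod 27 = 3 (at t = 9), with b = -6.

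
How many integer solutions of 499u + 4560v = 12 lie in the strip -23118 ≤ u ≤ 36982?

13

gcd(4560, 499) = 1  (4560 = 9·499 + 69, 499 = 7·69 + 16, 69 = 4·16 + 5, 16 = 3·5 + 1, 5 = 5·1).
Back-substituting, 499·(859) + 4560·(-94) = 1.
Scale by 12: particular solution (10308, -1128); reduce u mod 4560: (1188, -130).
General solution: u = 1188 + 4560t, v = -130 - 499t for integer t.
-23118 ≤ 1188 + 4560t ≤ 36982 gives t ∈ [-5, 7], which is 13 values.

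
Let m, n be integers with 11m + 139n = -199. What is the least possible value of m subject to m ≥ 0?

gcd(139, 11) = 1.
1 divides -199, so solutions exist.
By Bézout, 11·(38) + 139·(-3) = 1.
Scale by -199/1 = -199: (m₀, n₀) = (-7562, 597).
General solution: m = -7562 + 139t, n = 597 - 11t for integer t.
m ≥ 0: smallest is -7562 mod 139 = 83 (at t = 55), with n = -8.

83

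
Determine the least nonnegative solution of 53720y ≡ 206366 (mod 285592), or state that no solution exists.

gcd(285592, 53720):
  285592 = 5×53720 + 16992
  53720 = 3×16992 + 2744
  16992 = 6×2744 + 528
  2744 = 5×528 + 104
  528 = 5×104 + 8
  104 = 13×8
so gcd(285592, 53720) = 8.
8 does not divide 206366, so the congruence has no solution.

no solution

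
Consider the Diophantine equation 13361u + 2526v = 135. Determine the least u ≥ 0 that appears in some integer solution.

gcd(13361, 2526) = 1.
1 divides 135, so solutions exist.
By Bézout, 13361*(311) + 2526*(-1645) = 1.
Scale by 135/1 = 135: (u₀, v₀) = (41985, -222075).
General solution: u = 41985 + 2526t, v = -222075 - 13361t for integer t.
u ≥ 0: smallest is 41985 mod 2526 = 1569 (at t = -16), with v = -8299.

1569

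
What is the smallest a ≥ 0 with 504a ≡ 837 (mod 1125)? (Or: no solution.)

53

gcd(1125, 504):
  1125 = 2×504 + 117
  504 = 4×117 + 36
  117 = 3×36 + 9
  36 = 4×9
so gcd(1125, 504) = 9.
9 divides 837, so solutions exist.
Back-substitute for Bézout coefficients:
  9 = 117 - 3×36
  ... = 504×(-29) + 1125×(13)
So 504×(-29) ≡ 9 (mod 1125); multiply by 93: a ≡ -2697 (mod 125).
Smallest nonnegative: a = -2697 mod 125 = 53.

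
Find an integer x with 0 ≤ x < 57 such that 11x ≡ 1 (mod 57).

26

gcd(57, 11) = 1.
By Bézout, 11×(26) + 57×(-5) = 1.
So 11×26 ≡ 1 (mod 57), and 26 mod 57 = 26.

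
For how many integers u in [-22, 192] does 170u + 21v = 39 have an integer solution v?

gcd(170, 21) = 1  (170 = 8·21 + 2, 21 = 10·2 + 1, 2 = 2·1).
Back-substituting, 170·(-10) + 21·(81) = 1.
Scale by 39: particular solution (-390, 3159); reduce u mod 21: (9, -71).
General solution: u = 9 + 21t, v = -71 - 170t for integer t.
-22 ≤ 9 + 21t ≤ 192 gives t ∈ [-1, 8], which is 10 values.

10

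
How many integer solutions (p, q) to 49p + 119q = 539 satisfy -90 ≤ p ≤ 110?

11

gcd(119, 49) = 7.
By Bézout, 49·(5) + 119·(-2) = 7.
Particular solution: (11, 0).
General solution: p = 11 + 17t, q = 0 - 7t for integer t.
-90 ≤ 11 + 17t ≤ 110 gives t ∈ [-5, 5], which is 11 values.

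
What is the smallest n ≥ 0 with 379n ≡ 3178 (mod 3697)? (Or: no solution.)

779

gcd(3697, 379):
  3697 = 9*379 + 286
  379 = 1*286 + 93
  286 = 3*93 + 7
  93 = 13*7 + 2
  7 = 3*2 + 1
  2 = 2*1
so gcd(3697, 379) = 1.
1 divides 3178, so solutions exist.
Back-substitute for Bézout coefficients:
  1 = 7 - 3*2
  ... = 379*(-1590) + 3697*(163)
So 379*(-1590) ≡ 1 (mod 3697); multiply by 3178: n ≡ -5053020 (mod 3697).
Smallest nonnegative: n = -5053020 mod 3697 = 779.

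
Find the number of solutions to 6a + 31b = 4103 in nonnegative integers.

22

gcd(31, 6) = 1  (31 = 5*6 + 1, 6 = 6*1).
Back-substituting, 6*(-5) + 31*(1) = 1.
Scale by 4103: one solution is (-20515, 4103). Reduce a mod 31: (7, 131).
General: a = 7 + 31t, b = 131 - 6t.
a ≥ 0 ⇒ t ≥ 0; b ≥ 0 ⇒ t ≤ 21. So t ∈ [0, 21]: 22 solutions.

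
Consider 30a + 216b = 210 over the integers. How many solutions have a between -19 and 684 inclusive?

gcd(216, 30):
  216 = 7*30 + 6
  30 = 5*6
so gcd(216, 30) = 6.
Back-substitute for Bézout coefficients:
  6 = 216 - 7*30
  ... = 30*(-7) + 216*(1)
Scale by 35: particular solution (-245, 35); reduce a mod 36: (7, 0).
General solution: a = 7 + 36t, b = 0 - 5t for integer t.
-19 ≤ 7 + 36t ≤ 684 gives t ∈ [0, 18], which is 19 values.

19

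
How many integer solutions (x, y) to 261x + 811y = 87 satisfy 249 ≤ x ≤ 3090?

4

gcd(811, 261) = 1  (811 = 3×261 + 28, 261 = 9×28 + 9, 28 = 3×9 + 1, 9 = 9×1).
Back-substituting, 261×(-87) + 811×(28) = 1.
Scale by 87: particular solution (-7569, 2436); reduce x mod 811: (541, -174).
General solution: x = 541 + 811t, y = -174 - 261t for integer t.
249 ≤ 541 + 811t ≤ 3090 gives t ∈ [0, 3], which is 4 values.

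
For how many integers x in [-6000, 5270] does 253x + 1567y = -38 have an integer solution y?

7

gcd(1567, 253) = 1.
By Bézout, 253·(-192) + 1567·(31) = 1.
Particular solution: (1028, -166).
General solution: x = 1028 + 1567t, y = -166 - 253t for integer t.
-6000 ≤ 1028 + 1567t ≤ 5270 gives t ∈ [-4, 2], which is 7 values.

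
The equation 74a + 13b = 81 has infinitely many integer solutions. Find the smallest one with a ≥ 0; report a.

9

gcd(74, 13) = 1  (74 = 5*13 + 9, 13 = 1*9 + 4, 9 = 2*4 + 1, 4 = 4*1).
1 divides 81, so solutions exist.
Back-substituting, 74*(3) + 13*(-17) = 1.
Scale by 81/1 = 81: (a₀, b₀) = (243, -1377).
General solution: a = 243 + 13t, b = -1377 - 74t for integer t.
a ≥ 0: smallest is 243 mod 13 = 9 (at t = -18), with b = -45.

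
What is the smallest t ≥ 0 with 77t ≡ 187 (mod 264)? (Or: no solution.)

gcd(264, 77) = 11  (264 = 3×77 + 33, 77 = 2×33 + 11, 33 = 3×11).
11 divides 187, so solutions exist.
Back-substituting, 77×(7) + 264×(-2) = 11.
So 77×(7) ≡ 11 (mod 264); multiply by 17: t ≡ 119 (mod 24).
Smallest nonnegative: t = 119 mod 24 = 23.

23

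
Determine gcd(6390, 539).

gcd(6390, 539):
  6390 = 11*539 + 461
  539 = 1*461 + 78
  461 = 5*78 + 71
  78 = 1*71 + 7
  71 = 10*7 + 1
  7 = 7*1
so gcd(6390, 539) = 1.

1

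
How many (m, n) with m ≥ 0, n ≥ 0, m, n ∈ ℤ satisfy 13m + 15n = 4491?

23

gcd(15, 13):
  15 = 1×13 + 2
  13 = 6×2 + 1
  2 = 2×1
so gcd(15, 13) = 1.
Back-substitute for Bézout coefficients:
  1 = 13 - 6×2
  ... = 13×(7) + 15×(-6)
Scale by 4491: one solution is (31437, -26946). Reduce m mod 15: (12, 289).
General: m = 12 + 15t, n = 289 - 13t.
m ≥ 0 ⇒ t ≥ 0; n ≥ 0 ⇒ t ≤ 22. So t ∈ [0, 22]: 23 solutions.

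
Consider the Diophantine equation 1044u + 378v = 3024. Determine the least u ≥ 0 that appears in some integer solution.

0

gcd(1044, 378) = 18  (1044 = 2*378 + 288, 378 = 1*288 + 90, 288 = 3*90 + 18, 90 = 5*18).
18 divides 3024, so solutions exist.
Back-substituting, 1044*(4) + 378*(-11) = 18.
Scale by 3024/18 = 168: (u₀, v₀) = (672, -1848).
General solution: u = 672 + 21t, v = -1848 - 58t for integer t.
u ≥ 0: smallest is 672 mod 21 = 0 (at t = -32), with v = 8.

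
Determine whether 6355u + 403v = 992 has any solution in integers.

yes

gcd(6355, 403) = 31  (6355 = 15*403 + 310, 403 = 1*310 + 93, 310 = 3*93 + 31, 93 = 3*31).
31 divides 992, so integer solutions exist.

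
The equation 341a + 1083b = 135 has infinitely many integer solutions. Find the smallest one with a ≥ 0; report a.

264

gcd(1083, 341):
  1083 = 3*341 + 60
  341 = 5*60 + 41
  60 = 1*41 + 19
  41 = 2*19 + 3
  19 = 6*3 + 1
  3 = 3*1
so gcd(1083, 341) = 1.
1 divides 135, so solutions exist.
Back-substitute for Bézout coefficients:
  1 = 19 - 6*3
  ... = 341*(-343) + 1083*(108)
Scale by 135/1 = 135: (a₀, b₀) = (-46305, 14580).
General solution: a = -46305 + 1083t, b = 14580 - 341t for integer t.
a ≥ 0: smallest is -46305 mod 1083 = 264 (at t = 43), with b = -83.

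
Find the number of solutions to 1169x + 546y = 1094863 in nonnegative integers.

12

gcd(1169, 546):
  1169 = 2*546 + 77
  546 = 7*77 + 7
  77 = 11*7
so gcd(1169, 546) = 7.
Back-substitute for Bézout coefficients:
  7 = 546 - 7*77
  ... = 1169*(-7) + 546*(15)
Scale by 156409: one solution is (-1094863, 2346135). Reduce x mod 78: (23, 1956).
General: x = 23 + 78t, y = 1956 - 167t.
x ≥ 0 ⇒ t ≥ 0; y ≥ 0 ⇒ t ≤ 11. So t ∈ [0, 11]: 12 solutions.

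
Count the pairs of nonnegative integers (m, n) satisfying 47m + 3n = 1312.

9

gcd(47, 3):
  47 = 15×3 + 2
  3 = 1×2 + 1
  2 = 2×1
so gcd(47, 3) = 1.
Back-substitute for Bézout coefficients:
  1 = 3 - 1×2
  ... = 47×(-1) + 3×(16)
Scale by 1312: one solution is (-1312, 20992). Reduce m mod 3: (2, 406).
General: m = 2 + 3t, n = 406 - 47t.
m ≥ 0 ⇒ t ≥ 0; n ≥ 0 ⇒ t ≤ 8. So t ∈ [0, 8]: 9 solutions.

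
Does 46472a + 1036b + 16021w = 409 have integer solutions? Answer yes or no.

no

gcd(46472, 1036) = 148  (46472 = 44*1036 + 888, 1036 = 1*888 + 148, 888 = 6*148).
gcd(148, 16021) = 37.
37 does not divide 409 (remainder 2), so no integer solutions.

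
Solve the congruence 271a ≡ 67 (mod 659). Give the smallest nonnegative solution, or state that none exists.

579

gcd(659, 271):
  659 = 2·271 + 117
  271 = 2·117 + 37
  117 = 3·37 + 6
  37 = 6·6 + 1
  6 = 6·1
so gcd(659, 271) = 1.
1 divides 67, so solutions exist.
Back-substitute for Bézout coefficients:
  1 = 37 - 6·6
  ... = 271·(107) + 659·(-44)
So 271·(107) ≡ 1 (mod 659); multiply by 67: a ≡ 7169 (mod 659).
Smallest nonnegative: a = 7169 mod 659 = 579.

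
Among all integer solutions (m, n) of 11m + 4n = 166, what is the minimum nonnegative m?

2

gcd(11, 4) = 1.
1 divides 166, so solutions exist.
By Bézout, 11·(-1) + 4·(3) = 1.
Scale by 166/1 = 166: (m₀, n₀) = (-166, 498).
General solution: m = -166 + 4t, n = 498 - 11t for integer t.
m ≥ 0: smallest is -166 mod 4 = 2 (at t = 42), with n = 36.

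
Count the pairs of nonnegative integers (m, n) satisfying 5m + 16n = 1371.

17

gcd(16, 5) = 1  (16 = 3*5 + 1, 5 = 5*1).
Back-substituting, 5*(-3) + 16*(1) = 1.
Scale by 1371: one solution is (-4113, 1371). Reduce m mod 16: (15, 81).
General: m = 15 + 16t, n = 81 - 5t.
m ≥ 0 ⇒ t ≥ 0; n ≥ 0 ⇒ t ≤ 16. So t ∈ [0, 16]: 17 solutions.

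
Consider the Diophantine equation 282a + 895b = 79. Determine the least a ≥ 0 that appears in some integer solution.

397

gcd(895, 282) = 1  (895 = 3·282 + 49, 282 = 5·49 + 37, 49 = 1·37 + 12, 37 = 3·12 + 1, 12 = 12·1).
1 divides 79, so solutions exist.
Back-substituting, 282·(73) + 895·(-23) = 1.
Scale by 79/1 = 79: (a₀, b₀) = (5767, -1817).
General solution: a = 5767 + 895t, b = -1817 - 282t for integer t.
a ≥ 0: smallest is 5767 mod 895 = 397 (at t = -6), with b = -125.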